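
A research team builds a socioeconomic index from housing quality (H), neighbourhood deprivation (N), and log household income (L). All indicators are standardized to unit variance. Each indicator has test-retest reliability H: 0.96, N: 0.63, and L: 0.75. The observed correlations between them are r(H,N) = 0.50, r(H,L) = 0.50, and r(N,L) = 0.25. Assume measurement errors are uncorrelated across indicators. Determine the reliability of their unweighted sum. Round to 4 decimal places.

0.8800

Var(H+N+L) = 3 + 2·[0.50 + 0.50 + 0.25] = 3 + 2.5 = 5.5.
Because errors are independent across components, Cov(Tᵢ,Tⱼ) = Cov(Xᵢ,Xⱼ); the off-diagonal part of the true-score variance is the same as above.
True-score variance = [0.96 + 0.63 + 0.75] + 2.5 = 2.34 + 2.5 = 4.84.
Reliability = 4.84 / 5.5 = 0.8800.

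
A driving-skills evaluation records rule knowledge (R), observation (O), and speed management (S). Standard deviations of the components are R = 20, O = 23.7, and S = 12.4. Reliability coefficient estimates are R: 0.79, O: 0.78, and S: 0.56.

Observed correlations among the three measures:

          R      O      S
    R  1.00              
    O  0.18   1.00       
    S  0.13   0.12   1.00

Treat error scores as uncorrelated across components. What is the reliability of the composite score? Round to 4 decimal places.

0.8063

Var(R+O+S) = 20² + 23.7² + 12.4² + 2·[20·23.7·0.18 + 20·12.4·0.13 + 23.7·12.4·0.12] = 1115.45 + 305.651 = 1421.1.
Under uncorrelated errors the observed covariances equal the true-score covariances, so only the own-variance terms attenuate.
True-score variance = [20²·0.79 + 23.7²·0.78 + 12.4²·0.56] + 305.651 = 840.224 + 305.651 = 1145.88.
Reliability = 1145.88 / 1421.1 = 0.8063.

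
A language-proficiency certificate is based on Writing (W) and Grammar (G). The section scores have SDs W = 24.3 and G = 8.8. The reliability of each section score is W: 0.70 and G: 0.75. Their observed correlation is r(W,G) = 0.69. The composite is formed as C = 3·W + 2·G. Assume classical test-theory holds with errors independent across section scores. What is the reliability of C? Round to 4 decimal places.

Var(C) = 3²·24.3² + 2²·8.8² + 2·[6·24.3·8.8·0.69] = 5624.17 + 1770.6 = 7394.77.
Under uncorrelated errors the observed covariances equal the true-score covariances, so only the own-variance terms attenuate.
True-score variance = [3²·24.3²·0.70 + 2²·8.8²·0.75] + 1770.6 = 3952.41 + 1770.6 = 5723.
Reliability = 5723 / 7394.77 = 0.7739.

0.7739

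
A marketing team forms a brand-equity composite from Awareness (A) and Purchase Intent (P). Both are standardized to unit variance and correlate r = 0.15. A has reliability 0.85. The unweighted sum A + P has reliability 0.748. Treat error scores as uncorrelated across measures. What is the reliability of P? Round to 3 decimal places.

Var(A+P) = 2 + 2·0.15 = 2.300.
True-score variance = ρ_A + ρ_P + 2·0.15, so 0.748 = (0.85 + ρ_P + 0.30) / 2.300.
ρ_P = 0.748·2.300 − 0.85 − 0.30 = 0.570.

0.570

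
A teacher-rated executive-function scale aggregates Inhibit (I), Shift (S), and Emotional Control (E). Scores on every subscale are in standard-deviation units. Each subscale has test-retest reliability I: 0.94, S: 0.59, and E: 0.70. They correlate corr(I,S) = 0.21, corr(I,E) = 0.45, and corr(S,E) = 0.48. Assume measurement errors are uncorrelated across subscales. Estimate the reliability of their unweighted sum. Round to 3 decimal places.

Var(I+S+E) = 3 + 2·[0.21 + 0.45 + 0.48] = 3 + 2.28 = 5.28.
Because errors are independent across components, Cov(Tᵢ,Tⱼ) = Cov(Xᵢ,Xⱼ); the off-diagonal part of the true-score variance is the same as above.
True-score variance = [0.94 + 0.59 + 0.70] + 2.28 = 2.23 + 2.28 = 4.51.
Reliability = 4.51 / 5.28 = 0.854.

0.854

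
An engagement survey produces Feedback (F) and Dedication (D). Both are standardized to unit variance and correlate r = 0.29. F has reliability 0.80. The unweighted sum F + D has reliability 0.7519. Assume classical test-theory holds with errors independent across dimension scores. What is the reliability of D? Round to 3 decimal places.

Var(F+D) = 2 + 2·0.29 = 2.580.
True-score variance = ρ_F + ρ_D + 2·0.29, so 0.7519 = (0.80 + ρ_D + 0.58) / 2.580.
ρ_D = 0.7519·2.580 − 0.80 − 0.58 = 0.560.

0.560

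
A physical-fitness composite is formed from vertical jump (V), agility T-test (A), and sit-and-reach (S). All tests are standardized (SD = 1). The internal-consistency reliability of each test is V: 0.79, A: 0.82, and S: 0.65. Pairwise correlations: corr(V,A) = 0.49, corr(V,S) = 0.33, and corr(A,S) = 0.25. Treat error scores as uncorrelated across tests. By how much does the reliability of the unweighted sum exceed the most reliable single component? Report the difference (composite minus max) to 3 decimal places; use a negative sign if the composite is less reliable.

Var(sum) = 3 + 2.14 = 5.14; true-score variance = 2.26 + 2.14 = 4.4; composite reliability = 0.8560.
Max component reliability = 0.8200.
Difference = 0.8560 − 0.8200 = 0.036.

0.036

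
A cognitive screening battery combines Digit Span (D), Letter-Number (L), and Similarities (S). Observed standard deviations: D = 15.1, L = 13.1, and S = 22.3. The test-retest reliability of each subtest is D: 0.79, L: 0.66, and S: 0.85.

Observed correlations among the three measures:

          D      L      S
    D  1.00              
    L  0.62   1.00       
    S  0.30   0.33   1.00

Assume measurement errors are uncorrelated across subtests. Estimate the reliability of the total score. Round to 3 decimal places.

0.882

Var(D+L+S) = 15.1² + 13.1² + 22.3² + 2·[15.1·13.1·0.62 + 15.1·22.3·0.30 + 13.1·22.3·0.33] = 896.91 + 640.128 = 1537.04.
Under uncorrelated errors the observed covariances equal the true-score covariances, so only the own-variance terms attenuate.
True-score variance = [15.1²·0.79 + 13.1²·0.66 + 22.3²·0.85] + 640.128 = 716.087 + 640.128 = 1356.22.
Reliability = 1356.22 / 1537.04 = 0.882.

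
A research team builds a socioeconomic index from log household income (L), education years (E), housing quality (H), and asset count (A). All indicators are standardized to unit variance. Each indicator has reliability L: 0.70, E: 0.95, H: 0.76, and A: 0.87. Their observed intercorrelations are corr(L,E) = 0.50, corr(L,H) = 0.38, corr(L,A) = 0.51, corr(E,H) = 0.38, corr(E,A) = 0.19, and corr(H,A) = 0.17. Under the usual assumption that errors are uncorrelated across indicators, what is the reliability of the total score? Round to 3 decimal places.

Var(L+E+H+A) = 4 + 2·[0.50 + 0.38 + 0.51 + 0.38 + 0.19 + 0.17] = 4 + 4.26 = 8.26.
Under uncorrelated errors the observed covariances equal the true-score covariances, so only the own-variance terms attenuate.
True-score variance = [0.70 + 0.95 + 0.76 + 0.87] + 4.26 = 3.28 + 4.26 = 7.54.
Reliability = 7.54 / 8.26 = 0.913.

0.913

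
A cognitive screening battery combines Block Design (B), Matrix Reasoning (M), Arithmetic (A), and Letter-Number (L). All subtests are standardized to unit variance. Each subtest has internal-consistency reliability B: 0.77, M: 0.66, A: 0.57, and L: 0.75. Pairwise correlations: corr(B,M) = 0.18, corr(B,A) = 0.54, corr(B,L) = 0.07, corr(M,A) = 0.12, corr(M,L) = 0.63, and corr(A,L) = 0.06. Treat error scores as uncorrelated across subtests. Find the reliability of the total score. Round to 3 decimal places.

0.826

Var(B+M+A+L) = 4 + 2·[0.18 + 0.54 + 0.07 + 0.12 + 0.63 + 0.06] = 4 + 3.2 = 7.2.
Because errors are independent across components, Cov(Tᵢ,Tⱼ) = Cov(Xᵢ,Xⱼ); the off-diagonal part of the true-score variance is the same as above.
True-score variance = [0.77 + 0.66 + 0.57 + 0.75] + 3.2 = 2.75 + 3.2 = 5.95.
Reliability = 5.95 / 7.2 = 0.826.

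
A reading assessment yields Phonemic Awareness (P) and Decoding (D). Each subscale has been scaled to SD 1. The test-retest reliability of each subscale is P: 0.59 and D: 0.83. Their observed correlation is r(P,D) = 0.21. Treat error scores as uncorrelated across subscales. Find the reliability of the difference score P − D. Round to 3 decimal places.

Var(P−D) = 1 + 1 − 2·0.21 = 2 − 0.42 = 1.58.
Because errors are independent across components, Cov(Tᵢ,Tⱼ) = Cov(Xᵢ,Xⱼ); the off-diagonal part of the true-score variance is the same as above.
True-score variance = [0.59 + 0.83] − 0.42 = 1.42 − 0.42 = 1.
Reliability = 1 / 1.58 = 0.633.

0.633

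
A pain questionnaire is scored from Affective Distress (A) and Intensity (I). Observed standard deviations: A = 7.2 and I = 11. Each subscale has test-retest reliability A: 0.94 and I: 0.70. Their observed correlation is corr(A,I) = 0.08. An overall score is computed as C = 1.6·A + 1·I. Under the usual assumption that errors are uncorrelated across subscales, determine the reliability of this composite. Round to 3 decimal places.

Var(C) = 1.6²·7.2² + 11² + 2·[1.6·7.2·11·0.08] = 253.71 + 20.2752 = 273.986.
With uncorrelated errors the cross-covariances are all true-score covariance, so they carry over unchanged; only the diagonal terms shrink to ρᵢσᵢ².
True-score variance = [1.6²·7.2²·0.94 + 11²·0.70] + 20.2752 = 209.448 + 20.2752 = 229.723.
Reliability = 229.723 / 273.986 = 0.838.

0.838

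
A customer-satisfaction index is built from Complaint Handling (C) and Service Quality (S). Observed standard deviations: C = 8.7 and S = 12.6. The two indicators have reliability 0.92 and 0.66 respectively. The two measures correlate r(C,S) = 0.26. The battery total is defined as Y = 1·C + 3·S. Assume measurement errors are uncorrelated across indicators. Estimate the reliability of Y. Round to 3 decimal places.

0.706

Var(Y) = 8.7² + 3²·12.6² + 2·[3·8.7·12.6·0.26] = 1504.53 + 171.007 = 1675.54.
With uncorrelated errors the cross-covariances are all true-score covariance, so they carry over unchanged; only the diagonal terms shrink to ρᵢσᵢ².
True-score variance = [8.7²·0.92 + 3²·12.6²·0.66] + 171.007 = 1012.67 + 171.007 = 1183.68.
Reliability = 1183.68 / 1675.54 = 0.706.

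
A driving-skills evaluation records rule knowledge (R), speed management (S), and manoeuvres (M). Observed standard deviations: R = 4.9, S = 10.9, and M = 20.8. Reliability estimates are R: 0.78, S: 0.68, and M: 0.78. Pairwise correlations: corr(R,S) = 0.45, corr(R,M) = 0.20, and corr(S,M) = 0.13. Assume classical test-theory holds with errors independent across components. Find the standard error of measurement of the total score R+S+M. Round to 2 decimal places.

Var(total) = 575.46 + 147.784 = 723.244.
True-score variance = 436.978 + 147.784 = 584.762, so reliability = 0.8085.
Error variance = 723.244 − 584.762 = 138.482; SEM = √138.482 = 11.77.

11.77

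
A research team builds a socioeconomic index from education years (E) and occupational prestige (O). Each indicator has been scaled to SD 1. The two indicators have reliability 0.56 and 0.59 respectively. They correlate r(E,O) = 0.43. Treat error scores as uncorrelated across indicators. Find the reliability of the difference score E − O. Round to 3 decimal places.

Var(E−O) = 1 + 1 − 2·0.43 = 2 − 0.86 = 1.14.
With uncorrelated errors the cross-covariances are all true-score covariance, so they carry over unchanged; only the diagonal terms shrink to ρᵢσᵢ².
True-score variance = [0.56 + 0.59] − 0.86 = 1.15 − 0.86 = 0.29.
Reliability = 0.29 / 1.14 = 0.254.

0.254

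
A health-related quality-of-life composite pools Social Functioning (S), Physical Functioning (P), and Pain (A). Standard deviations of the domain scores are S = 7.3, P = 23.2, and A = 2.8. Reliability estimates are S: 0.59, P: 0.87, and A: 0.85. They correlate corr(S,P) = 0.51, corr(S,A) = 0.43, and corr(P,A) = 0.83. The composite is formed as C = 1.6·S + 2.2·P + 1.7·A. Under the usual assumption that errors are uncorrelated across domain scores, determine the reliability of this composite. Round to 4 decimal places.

Var(C) = 1.6²·7.3² + 2.2²·23.2² + 1.7²·2.8² + 2·[3.52·7.3·23.2·0.51 + 2.72·7.3·2.8·0.43 + 3.74·23.2·2.8·0.83] = 2764.16 + 1059.18 = 3823.34.
Because errors are independent across components, Cov(Tᵢ,Tⱼ) = Cov(Xᵢ,Xⱼ); the off-diagonal part of the true-score variance is the same as above.
True-score variance = [1.6²·7.3²·0.59 + 2.2²·23.2²·0.87 + 1.7²·2.8²·0.85] + 1059.18 = 2366.17 + 1059.18 = 3425.35.
Reliability = 3425.35 / 3823.34 = 0.8959.

0.8959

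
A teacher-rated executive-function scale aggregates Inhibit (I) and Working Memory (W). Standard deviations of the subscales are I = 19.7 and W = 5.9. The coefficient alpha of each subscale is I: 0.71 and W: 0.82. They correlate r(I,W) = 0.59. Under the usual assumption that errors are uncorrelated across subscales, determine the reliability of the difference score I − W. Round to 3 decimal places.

Var(I−W) = 19.7² + 5.9² − 2·19.7·5.9·0.59 = 422.9 − 137.151 = 285.749.
With uncorrelated errors the cross-covariances are all true-score covariance, so they carry over unchanged; only the diagonal terms shrink to ρᵢσᵢ².
True-score variance = [19.7²·0.71 + 5.9²·0.82] − 137.151 = 304.088 − 137.151 = 166.937.
Reliability = 166.937 / 285.749 = 0.584.

0.584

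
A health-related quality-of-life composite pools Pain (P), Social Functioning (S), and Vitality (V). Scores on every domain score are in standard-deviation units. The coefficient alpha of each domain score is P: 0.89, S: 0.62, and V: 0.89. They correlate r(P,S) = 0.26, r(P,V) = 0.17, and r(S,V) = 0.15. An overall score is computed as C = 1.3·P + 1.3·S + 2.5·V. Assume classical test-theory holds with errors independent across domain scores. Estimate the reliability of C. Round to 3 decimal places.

Var(C) = 1.3² + 1.3² + 2.5² + 2·[1.69·0.26 + 3.25·0.17 + 3.25·0.15] = 9.63 + 2.9588 = 12.5888.
Under uncorrelated errors the observed covariances equal the true-score covariances, so only the own-variance terms attenuate.
True-score variance = [1.3²·0.89 + 1.3²·0.62 + 2.5²·0.89] + 2.9588 = 8.1144 + 2.9588 = 11.0732.
Reliability = 11.0732 / 12.5888 = 0.880.

0.880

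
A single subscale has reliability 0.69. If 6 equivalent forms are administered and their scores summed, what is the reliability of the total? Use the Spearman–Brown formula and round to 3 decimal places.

ρ_k = kρ / (1 + (k−1)ρ) = 6·0.69 / (1 + 5·0.69) = 4.140 / 4.450 = 0.930.

0.930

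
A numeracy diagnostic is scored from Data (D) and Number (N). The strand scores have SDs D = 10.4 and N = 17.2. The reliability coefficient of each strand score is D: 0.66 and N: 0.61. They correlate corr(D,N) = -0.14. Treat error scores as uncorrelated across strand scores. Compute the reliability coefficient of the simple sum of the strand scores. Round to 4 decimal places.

0.5701

Var(D+N) = 10.4² + 17.2² + 2·[10.4·17.2·(-0.14)] = 404 − 50.0864 = 353.914.
Under uncorrelated errors the observed covariances equal the true-score covariances, so only the own-variance terms attenuate.
True-score variance = [10.4²·0.66 + 17.2²·0.61] − 50.0864 = 251.848 − 50.0864 = 201.762.
Reliability = 201.762 / 353.914 = 0.5701.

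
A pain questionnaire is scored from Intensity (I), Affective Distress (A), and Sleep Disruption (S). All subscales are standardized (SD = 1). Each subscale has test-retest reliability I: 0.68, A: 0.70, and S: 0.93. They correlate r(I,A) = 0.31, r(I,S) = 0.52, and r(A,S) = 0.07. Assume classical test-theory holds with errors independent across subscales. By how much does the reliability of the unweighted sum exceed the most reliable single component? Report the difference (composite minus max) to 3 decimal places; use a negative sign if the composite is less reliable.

-0.074

Var(sum) = 3 + 1.8 = 4.8; true-score variance = 2.31 + 1.8 = 4.11; composite reliability = 0.8562.
Max component reliability = 0.9300.
Difference = 0.8562 − 0.9300 = -0.074.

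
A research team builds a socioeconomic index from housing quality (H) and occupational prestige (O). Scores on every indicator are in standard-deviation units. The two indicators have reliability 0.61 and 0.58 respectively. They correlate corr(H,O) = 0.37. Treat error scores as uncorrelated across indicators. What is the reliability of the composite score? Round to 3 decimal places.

0.704

Var(H+O) = 2 + 2·[0.37] = 2 + 0.74 = 2.74.
With uncorrelated errors the cross-covariances are all true-score covariance, so they carry over unchanged; only the diagonal terms shrink to ρᵢσᵢ².
True-score variance = [0.61 + 0.58] + 0.74 = 1.19 + 0.74 = 1.93.
Reliability = 1.93 / 2.74 = 0.704.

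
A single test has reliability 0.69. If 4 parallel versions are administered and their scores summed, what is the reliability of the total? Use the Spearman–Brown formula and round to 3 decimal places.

0.899

ρ_k = kρ / (1 + (k−1)ρ) = 4·0.69 / (1 + 3·0.69) = 2.760 / 3.070 = 0.899.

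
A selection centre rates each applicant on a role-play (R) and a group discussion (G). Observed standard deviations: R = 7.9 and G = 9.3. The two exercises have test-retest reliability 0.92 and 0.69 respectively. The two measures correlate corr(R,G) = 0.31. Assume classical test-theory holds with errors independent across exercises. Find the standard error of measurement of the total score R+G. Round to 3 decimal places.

5.640

Var(total) = 148.9 + 45.5514 = 194.451.
True-score variance = 117.095 + 45.5514 = 162.647, so reliability = 0.8364.
Error variance = 194.451 − 162.647 = 31.8047; SEM = √31.8047 = 5.640.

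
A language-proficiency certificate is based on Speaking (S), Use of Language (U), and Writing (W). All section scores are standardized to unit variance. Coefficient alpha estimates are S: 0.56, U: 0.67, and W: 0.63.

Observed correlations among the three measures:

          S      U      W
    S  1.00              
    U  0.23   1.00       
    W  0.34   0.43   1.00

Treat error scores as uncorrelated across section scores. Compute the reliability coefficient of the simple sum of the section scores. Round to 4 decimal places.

Var(S+U+W) = 3 + 2·[0.23 + 0.34 + 0.43] = 3 + 2 = 5.
With uncorrelated errors the cross-covariances are all true-score covariance, so they carry over unchanged; only the diagonal terms shrink to ρᵢσᵢ².
True-score variance = [0.56 + 0.67 + 0.63] + 2 = 1.86 + 2 = 3.86.
Reliability = 3.86 / 5 = 0.7720.

0.7720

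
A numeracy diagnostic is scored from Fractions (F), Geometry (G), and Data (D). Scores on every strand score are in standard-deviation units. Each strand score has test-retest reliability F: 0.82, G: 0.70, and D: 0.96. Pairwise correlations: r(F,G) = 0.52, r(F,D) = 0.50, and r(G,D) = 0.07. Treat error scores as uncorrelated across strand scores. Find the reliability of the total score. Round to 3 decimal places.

Var(F+G+D) = 3 + 2·[0.52 + 0.50 + 0.07] = 3 + 2.18 = 5.18.
Because errors are independent across components, Cov(Tᵢ,Tⱼ) = Cov(Xᵢ,Xⱼ); the off-diagonal part of the true-score variance is the same as above.
True-score variance = [0.82 + 0.70 + 0.96] + 2.18 = 2.48 + 2.18 = 4.66.
Reliability = 4.66 / 5.18 = 0.900.

0.900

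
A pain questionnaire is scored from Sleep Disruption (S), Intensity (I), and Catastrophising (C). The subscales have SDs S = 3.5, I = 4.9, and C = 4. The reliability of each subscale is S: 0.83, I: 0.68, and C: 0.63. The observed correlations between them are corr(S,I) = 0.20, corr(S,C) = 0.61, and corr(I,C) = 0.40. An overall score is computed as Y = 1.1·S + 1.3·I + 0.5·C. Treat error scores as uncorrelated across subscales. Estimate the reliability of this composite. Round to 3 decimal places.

0.809

Var(Y) = 1.1²·3.5² + 1.3²·4.9² + 0.5²·4² + 2·[1.43·3.5·4.9·0.20 + 0.55·3.5·4·0.61 + 0.65·4.9·4·0.40] = 59.3994 + 29.3958 = 88.7952.
With uncorrelated errors the cross-covariances are all true-score covariance, so they carry over unchanged; only the diagonal terms shrink to ρᵢσᵢ².
True-score variance = [1.1²·3.5²·0.83 + 1.3²·4.9²·0.68 + 0.5²·4²·0.63] + 29.3958 = 42.415 + 29.3958 = 71.8108.
Reliability = 71.8108 / 88.7952 = 0.809.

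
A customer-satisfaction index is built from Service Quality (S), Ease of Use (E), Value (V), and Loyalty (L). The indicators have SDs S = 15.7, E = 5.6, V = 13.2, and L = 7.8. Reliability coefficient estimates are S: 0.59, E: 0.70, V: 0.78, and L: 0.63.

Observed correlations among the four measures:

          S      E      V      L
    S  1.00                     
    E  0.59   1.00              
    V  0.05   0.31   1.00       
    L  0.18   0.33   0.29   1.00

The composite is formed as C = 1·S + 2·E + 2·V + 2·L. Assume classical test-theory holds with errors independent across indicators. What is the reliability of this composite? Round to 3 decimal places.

0.825

Var(C) = 15.7² + 2²·5.6² + 2²·13.2² + 2²·7.8² + 2·[2·15.7·5.6·0.59 + 2·15.7·13.2·0.05 + 2·15.7·7.8·0.18 + 4·5.6·13.2·0.31 + 4·5.6·7.8·0.33 + 4·13.2·7.8·0.29] = 1312.25 + 874.614 = 2186.86.
Because errors are independent across components, Cov(Tᵢ,Tⱼ) = Cov(Xᵢ,Xⱼ); the off-diagonal part of the true-score variance is the same as above.
True-score variance = [15.7²·0.59 + 2²·5.6²·0.70 + 2²·13.2²·0.78 + 2²·7.8²·0.63] + 874.614 = 930.183 + 874.614 = 1804.8.
Reliability = 1804.8 / 2186.86 = 0.825.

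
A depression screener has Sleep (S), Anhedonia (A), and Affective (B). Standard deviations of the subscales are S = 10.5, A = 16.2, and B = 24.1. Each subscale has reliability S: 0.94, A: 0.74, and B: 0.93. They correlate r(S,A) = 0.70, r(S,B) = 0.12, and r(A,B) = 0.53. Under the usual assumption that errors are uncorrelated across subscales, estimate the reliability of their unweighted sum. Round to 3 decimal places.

0.931

Var(S+A+B) = 10.5² + 16.2² + 24.1² + 2·[10.5·16.2·0.70 + 10.5·24.1·0.12 + 16.2·24.1·0.53] = 953.5 + 712.717 = 1666.22.
Because errors are independent across components, Cov(Tᵢ,Tⱼ) = Cov(Xᵢ,Xⱼ); the off-diagonal part of the true-score variance is the same as above.
True-score variance = [10.5²·0.94 + 16.2²·0.74 + 24.1²·0.93] + 712.717 = 837.994 + 712.717 = 1550.71.
Reliability = 1550.71 / 1666.22 = 0.931.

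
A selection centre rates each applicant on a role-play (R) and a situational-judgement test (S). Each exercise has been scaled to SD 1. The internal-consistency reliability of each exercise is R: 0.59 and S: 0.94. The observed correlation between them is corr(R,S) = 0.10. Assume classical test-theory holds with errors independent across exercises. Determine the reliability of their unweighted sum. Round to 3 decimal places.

Var(R+S) = 2 + 2·[0.10] = 2 + 0.2 = 2.2.
With uncorrelated errors the cross-covariances are all true-score covariance, so they carry over unchanged; only the diagonal terms shrink to ρᵢσᵢ².
True-score variance = [0.59 + 0.94] + 0.2 = 1.53 + 0.2 = 1.73.
Reliability = 1.73 / 2.2 = 0.786.

0.786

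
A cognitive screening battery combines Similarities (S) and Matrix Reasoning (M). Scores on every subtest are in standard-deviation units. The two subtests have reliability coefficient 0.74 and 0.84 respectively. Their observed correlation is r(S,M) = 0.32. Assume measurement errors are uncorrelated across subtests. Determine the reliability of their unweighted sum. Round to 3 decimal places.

Var(S+M) = 2 + 2·[0.32] = 2 + 0.64 = 2.64.
Under uncorrelated errors the observed covariances equal the true-score covariances, so only the own-variance terms attenuate.
True-score variance = [0.74 + 0.84] + 0.64 = 1.58 + 0.64 = 2.22.
Reliability = 2.22 / 2.64 = 0.841.

0.841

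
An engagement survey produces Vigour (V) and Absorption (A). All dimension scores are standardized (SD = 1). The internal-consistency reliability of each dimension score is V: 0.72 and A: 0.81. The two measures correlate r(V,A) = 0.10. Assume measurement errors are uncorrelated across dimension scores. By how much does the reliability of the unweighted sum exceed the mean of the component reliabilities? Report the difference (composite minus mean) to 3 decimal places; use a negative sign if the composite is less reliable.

Var(sum) = 2 + 0.2 = 2.2; true-score variance = 1.53 + 0.2 = 1.73; composite reliability = 0.7864.
Mean component reliability = 0.7650.
Difference = 0.7864 − 0.7650 = 0.021.

0.021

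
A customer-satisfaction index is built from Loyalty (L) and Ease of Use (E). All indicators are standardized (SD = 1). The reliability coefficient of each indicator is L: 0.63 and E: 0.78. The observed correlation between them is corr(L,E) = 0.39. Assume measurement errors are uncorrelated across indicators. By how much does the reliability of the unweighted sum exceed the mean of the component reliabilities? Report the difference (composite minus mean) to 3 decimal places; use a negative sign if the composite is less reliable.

0.083

Var(sum) = 2 + 0.78 = 2.78; true-score variance = 1.41 + 0.78 = 2.19; composite reliability = 0.7878.
Mean component reliability = 0.7050.
Difference = 0.7878 − 0.7050 = 0.083.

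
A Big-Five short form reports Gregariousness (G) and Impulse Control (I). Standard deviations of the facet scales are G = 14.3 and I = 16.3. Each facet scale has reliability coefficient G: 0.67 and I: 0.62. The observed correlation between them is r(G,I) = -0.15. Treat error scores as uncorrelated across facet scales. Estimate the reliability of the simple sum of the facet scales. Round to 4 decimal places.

0.5792

Var(G+I) = 14.3² + 16.3² + 2·[14.3·16.3·(-0.15)] = 470.18 − 69.927 = 400.253.
Because errors are independent across components, Cov(Tᵢ,Tⱼ) = Cov(Xᵢ,Xⱼ); the off-diagonal part of the true-score variance is the same as above.
True-score variance = [14.3²·0.67 + 16.3²·0.62] − 69.927 = 301.736 − 69.927 = 231.809.
Reliability = 231.809 / 400.253 = 0.5792.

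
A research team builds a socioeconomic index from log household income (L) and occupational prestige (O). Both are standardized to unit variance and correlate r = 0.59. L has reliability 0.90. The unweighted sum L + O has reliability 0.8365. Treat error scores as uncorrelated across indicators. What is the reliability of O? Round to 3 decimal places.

0.580

Var(L+O) = 2 + 2·0.59 = 3.180.
True-score variance = ρ_L + ρ_O + 2·0.59, so 0.8365 = (0.90 + ρ_O + 1.18) / 3.180.
ρ_O = 0.8365·3.180 − 0.90 − 1.18 = 0.580.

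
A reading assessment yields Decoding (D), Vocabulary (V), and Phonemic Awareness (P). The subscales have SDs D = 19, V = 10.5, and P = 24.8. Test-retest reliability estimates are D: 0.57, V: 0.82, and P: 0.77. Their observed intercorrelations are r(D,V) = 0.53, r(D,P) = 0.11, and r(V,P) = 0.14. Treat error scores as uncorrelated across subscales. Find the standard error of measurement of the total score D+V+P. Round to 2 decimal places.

Var(total) = 1086.29 + 388.046 = 1474.34.
True-score variance = 769.756 + 388.046 = 1157.8, so reliability = 0.7853.
Error variance = 1474.34 − 1157.8 = 316.534; SEM = √316.534 = 17.79.

17.79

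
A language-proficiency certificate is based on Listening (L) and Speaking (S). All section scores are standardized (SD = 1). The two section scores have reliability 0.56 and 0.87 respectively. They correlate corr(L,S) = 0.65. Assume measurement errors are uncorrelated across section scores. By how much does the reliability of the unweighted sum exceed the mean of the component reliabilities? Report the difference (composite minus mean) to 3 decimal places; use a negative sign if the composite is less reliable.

0.112

Var(sum) = 2 + 1.3 = 3.3; true-score variance = 1.43 + 1.3 = 2.73; composite reliability = 0.8273.
Mean component reliability = 0.7150.
Difference = 0.8273 − 0.7150 = 0.112.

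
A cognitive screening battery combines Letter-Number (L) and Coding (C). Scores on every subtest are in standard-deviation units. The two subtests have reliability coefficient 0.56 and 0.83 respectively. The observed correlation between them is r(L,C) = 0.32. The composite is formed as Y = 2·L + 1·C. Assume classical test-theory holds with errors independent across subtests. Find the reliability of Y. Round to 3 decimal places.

0.693

Var(Y) = 2² + 1 + 2·[2·0.32] = 5 + 1.28 = 6.28.
With uncorrelated errors the cross-covariances are all true-score covariance, so they carry over unchanged; only the diagonal terms shrink to ρᵢσᵢ².
True-score variance = [2²·0.56 + 0.83] + 1.28 = 3.07 + 1.28 = 4.35.
Reliability = 4.35 / 6.28 = 0.693.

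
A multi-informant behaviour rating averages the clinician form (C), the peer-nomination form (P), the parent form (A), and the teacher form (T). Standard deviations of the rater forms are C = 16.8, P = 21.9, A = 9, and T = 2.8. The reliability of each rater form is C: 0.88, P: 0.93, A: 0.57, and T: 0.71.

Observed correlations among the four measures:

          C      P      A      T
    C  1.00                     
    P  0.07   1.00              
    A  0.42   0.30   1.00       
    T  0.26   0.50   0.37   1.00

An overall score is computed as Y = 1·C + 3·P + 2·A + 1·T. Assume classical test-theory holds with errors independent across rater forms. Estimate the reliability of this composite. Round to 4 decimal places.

0.9241

Var(Y) = 16.8² + 3²·21.9² + 2²·9² + 2.8² + 2·[3·16.8·21.9·0.07 + 2·16.8·9·0.42 + 16.8·2.8·0.26 + 6·21.9·9·0.30 + 3·21.9·2.8·0.50 + 2·9·2.8·0.37] = 4930.57 + 1363.82 = 6294.39.
Under uncorrelated errors the observed covariances equal the true-score covariances, so only the own-variance terms attenuate.
True-score variance = [16.8²·0.88 + 3²·21.9²·0.93 + 2²·9²·0.57 + 2.8²·0.71] + 1363.82 = 4452.95 + 1363.82 = 5816.77.
Reliability = 5816.77 / 6294.39 = 0.9241.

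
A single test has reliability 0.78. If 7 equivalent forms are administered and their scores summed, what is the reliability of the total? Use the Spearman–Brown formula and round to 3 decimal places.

ρ_k = kρ / (1 + (k−1)ρ) = 7·0.78 / (1 + 6·0.78) = 5.460 / 5.680 = 0.961.

0.961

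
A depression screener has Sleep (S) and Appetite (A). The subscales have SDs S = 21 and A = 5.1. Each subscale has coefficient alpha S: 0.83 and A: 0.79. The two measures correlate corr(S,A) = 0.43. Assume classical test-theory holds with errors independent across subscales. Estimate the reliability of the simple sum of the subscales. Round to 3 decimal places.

Var(S+A) = 21² + 5.1² + 2·[21·5.1·0.43] = 467.01 + 92.106 = 559.116.
Under uncorrelated errors the observed covariances equal the true-score covariances, so only the own-variance terms attenuate.
True-score variance = [21²·0.83 + 5.1²·0.79] + 92.106 = 386.578 + 92.106 = 478.684.
Reliability = 478.684 / 559.116 = 0.856.

0.856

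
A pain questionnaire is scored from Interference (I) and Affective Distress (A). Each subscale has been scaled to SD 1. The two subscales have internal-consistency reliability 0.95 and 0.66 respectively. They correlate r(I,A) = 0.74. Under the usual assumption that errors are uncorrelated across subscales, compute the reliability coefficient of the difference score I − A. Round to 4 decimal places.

Var(I−A) = 1 + 1 − 2·0.74 = 2 − 1.48 = 0.52.
Because errors are independent across components, Cov(Tᵢ,Tⱼ) = Cov(Xᵢ,Xⱼ); the off-diagonal part of the true-score variance is the same as above.
True-score variance = [0.95 + 0.66] − 1.48 = 1.61 − 1.48 = 0.13.
Reliability = 0.13 / 0.52 = 0.2500.

0.2500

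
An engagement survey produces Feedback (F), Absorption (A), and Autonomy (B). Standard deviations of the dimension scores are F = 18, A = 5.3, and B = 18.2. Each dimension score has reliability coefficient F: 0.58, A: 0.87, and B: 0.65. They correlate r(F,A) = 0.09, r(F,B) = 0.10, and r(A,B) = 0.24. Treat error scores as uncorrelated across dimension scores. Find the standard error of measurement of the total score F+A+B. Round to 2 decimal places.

Var(total) = 683.33 + 128.993 = 812.323.
True-score variance = 427.664 + 128.993 = 556.657, so reliability = 0.6853.
Error variance = 812.323 − 556.657 = 255.666; SEM = √255.666 = 15.99.

15.99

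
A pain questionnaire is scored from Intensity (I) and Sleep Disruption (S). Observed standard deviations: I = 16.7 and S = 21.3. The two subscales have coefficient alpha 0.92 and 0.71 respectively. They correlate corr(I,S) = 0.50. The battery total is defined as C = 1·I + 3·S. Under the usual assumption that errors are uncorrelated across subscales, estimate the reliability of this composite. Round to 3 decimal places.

0.778

Var(C) = 16.7² + 3²·21.3² + 2·[3·16.7·21.3·0.50] = 4362.1 + 1067.13 = 5429.23.
Because errors are independent across components, Cov(Tᵢ,Tⱼ) = Cov(Xᵢ,Xⱼ); the off-diagonal part of the true-score variance is the same as above.
True-score variance = [16.7²·0.92 + 3²·21.3²·0.71] + 1067.13 = 3155.66 + 1067.13 = 4222.79.
Reliability = 4222.79 / 5429.23 = 0.778.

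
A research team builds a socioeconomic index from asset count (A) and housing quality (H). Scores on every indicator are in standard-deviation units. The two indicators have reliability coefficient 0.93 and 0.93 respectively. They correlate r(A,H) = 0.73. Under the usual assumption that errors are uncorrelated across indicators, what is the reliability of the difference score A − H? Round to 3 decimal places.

0.741

Var(A−H) = 1 + 1 − 2·0.73 = 2 − 1.46 = 0.54.
Because errors are independent across components, Cov(Tᵢ,Tⱼ) = Cov(Xᵢ,Xⱼ); the off-diagonal part of the true-score variance is the same as above.
True-score variance = [0.93 + 0.93] − 1.46 = 1.86 − 1.46 = 0.4.
Reliability = 0.4 / 0.54 = 0.741.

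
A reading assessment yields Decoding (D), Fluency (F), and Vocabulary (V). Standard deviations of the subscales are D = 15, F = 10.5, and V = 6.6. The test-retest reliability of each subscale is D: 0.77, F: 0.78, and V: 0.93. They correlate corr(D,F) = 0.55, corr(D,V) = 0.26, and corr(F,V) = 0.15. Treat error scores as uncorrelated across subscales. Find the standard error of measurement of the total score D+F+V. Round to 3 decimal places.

Var(total) = 378.81 + 245.52 = 624.33.
True-score variance = 299.756 + 245.52 = 545.276, so reliability = 0.8734.
Error variance = 624.33 − 545.276 = 79.0542; SEM = √79.0542 = 8.891.

8.891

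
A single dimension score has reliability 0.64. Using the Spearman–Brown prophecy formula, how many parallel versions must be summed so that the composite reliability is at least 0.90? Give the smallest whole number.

k ≥ ρ*(1−ρ₁)/(ρ₁(1−ρ*)) = 0.90·0.36 / (0.64·0.10) = 5.063.
Smallest integer k = 6.

6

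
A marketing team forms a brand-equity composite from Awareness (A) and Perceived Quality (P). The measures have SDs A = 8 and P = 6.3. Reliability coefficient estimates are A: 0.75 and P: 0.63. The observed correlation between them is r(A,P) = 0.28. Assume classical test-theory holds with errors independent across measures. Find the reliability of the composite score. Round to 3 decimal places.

0.767

Var(A+P) = 8² + 6.3² + 2·[8·6.3·0.28] = 103.69 + 28.224 = 131.914.
With uncorrelated errors the cross-covariances are all true-score covariance, so they carry over unchanged; only the diagonal terms shrink to ρᵢσᵢ².
True-score variance = [8²·0.75 + 6.3²·0.63] + 28.224 = 73.0047 + 28.224 = 101.229.
Reliability = 101.229 / 131.914 = 0.767.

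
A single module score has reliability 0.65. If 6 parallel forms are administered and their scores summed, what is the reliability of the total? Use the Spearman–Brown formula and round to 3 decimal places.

ρ_k = kρ / (1 + (k−1)ρ) = 6·0.65 / (1 + 5·0.65) = 3.900 / 4.250 = 0.918.

0.918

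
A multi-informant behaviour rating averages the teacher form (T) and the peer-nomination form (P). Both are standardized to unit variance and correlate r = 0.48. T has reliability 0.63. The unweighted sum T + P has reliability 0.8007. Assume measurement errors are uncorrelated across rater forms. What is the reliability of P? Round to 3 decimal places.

0.780

Var(T+P) = 2 + 2·0.48 = 2.960.
True-score variance = ρ_T + ρ_P + 2·0.48, so 0.8007 = (0.63 + ρ_P + 0.96) / 2.960.
ρ_P = 0.8007·2.960 − 0.63 − 0.96 = 0.780.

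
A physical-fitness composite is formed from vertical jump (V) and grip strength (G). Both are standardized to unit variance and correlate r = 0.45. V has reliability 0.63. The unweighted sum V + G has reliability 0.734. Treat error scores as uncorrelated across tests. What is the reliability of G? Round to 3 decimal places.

Var(V+G) = 2 + 2·0.45 = 2.900.
True-score variance = ρ_V + ρ_G + 2·0.45, so 0.734 = (0.63 + ρ_G + 0.90) / 2.900.
ρ_G = 0.734·2.900 − 0.63 − 0.90 = 0.599.

0.599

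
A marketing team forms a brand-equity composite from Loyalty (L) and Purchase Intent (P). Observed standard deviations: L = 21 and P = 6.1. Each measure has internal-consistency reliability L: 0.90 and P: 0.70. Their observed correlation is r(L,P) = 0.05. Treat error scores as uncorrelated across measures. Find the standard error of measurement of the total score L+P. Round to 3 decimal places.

7.434

Var(total) = 478.21 + 12.81 = 491.02.
True-score variance = 422.947 + 12.81 = 435.757, so reliability = 0.8875.
Error variance = 491.02 − 435.757 = 55.263; SEM = √55.263 = 7.434.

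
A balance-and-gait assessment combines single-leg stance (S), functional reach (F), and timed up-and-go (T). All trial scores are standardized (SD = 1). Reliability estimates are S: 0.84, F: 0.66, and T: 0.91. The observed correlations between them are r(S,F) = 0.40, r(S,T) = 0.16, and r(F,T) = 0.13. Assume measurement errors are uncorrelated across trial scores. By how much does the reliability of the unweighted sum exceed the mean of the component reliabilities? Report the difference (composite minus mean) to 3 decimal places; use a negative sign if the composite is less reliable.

Var(sum) = 3 + 1.38 = 4.38; true-score variance = 2.41 + 1.38 = 3.79; composite reliability = 0.8653.
Mean component reliability = 0.8033.
Difference = 0.8653 − 0.8033 = 0.062.

0.062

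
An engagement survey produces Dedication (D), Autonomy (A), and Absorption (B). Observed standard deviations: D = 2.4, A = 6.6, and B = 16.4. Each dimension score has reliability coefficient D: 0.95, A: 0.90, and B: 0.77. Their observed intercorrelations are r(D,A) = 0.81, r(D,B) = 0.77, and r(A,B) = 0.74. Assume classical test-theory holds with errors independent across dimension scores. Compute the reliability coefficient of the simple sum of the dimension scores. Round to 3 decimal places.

Var(D+A+B) = 2.4² + 6.6² + 16.4² + 2·[2.4·6.6·0.81 + 2.4·16.4·0.77 + 6.6·16.4·0.74] = 318.28 + 246.47 = 564.75.
Under uncorrelated errors the observed covariances equal the true-score covariances, so only the own-variance terms attenuate.
True-score variance = [2.4²·0.95 + 6.6²·0.90 + 16.4²·0.77] + 246.47 = 251.775 + 246.47 = 498.246.
Reliability = 498.246 / 564.75 = 0.882.

0.882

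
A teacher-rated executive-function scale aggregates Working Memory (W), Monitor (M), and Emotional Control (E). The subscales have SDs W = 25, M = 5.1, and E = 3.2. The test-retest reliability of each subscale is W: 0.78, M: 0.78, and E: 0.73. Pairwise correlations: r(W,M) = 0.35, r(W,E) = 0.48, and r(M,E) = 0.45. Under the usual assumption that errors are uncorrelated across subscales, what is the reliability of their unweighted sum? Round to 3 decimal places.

Var(W+M+E) = 25² + 5.1² + 3.2² + 2·[25·5.1·0.35 + 25·3.2·0.48 + 5.1·3.2·0.45] = 661.25 + 180.738 = 841.988.
Because errors are independent across components, Cov(Tᵢ,Tⱼ) = Cov(Xᵢ,Xⱼ); the off-diagonal part of the true-score variance is the same as above.
True-score variance = [25²·0.78 + 5.1²·0.78 + 3.2²·0.73] + 180.738 = 515.263 + 180.738 = 696.001.
Reliability = 696.001 / 841.988 = 0.827.

0.827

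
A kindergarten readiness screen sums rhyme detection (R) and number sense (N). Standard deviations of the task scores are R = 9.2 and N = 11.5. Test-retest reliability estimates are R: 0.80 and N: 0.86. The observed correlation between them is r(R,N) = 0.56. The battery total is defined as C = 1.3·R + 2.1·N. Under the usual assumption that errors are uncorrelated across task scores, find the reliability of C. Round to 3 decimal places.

Var(C) = 1.3²·9.2² + 2.1²·11.5² + 2·[2.73·9.2·11.5·0.56] = 726.264 + 323.494 = 1049.76.
Because errors are independent across components, Cov(Tᵢ,Tⱼ) = Cov(Xᵢ,Xⱼ); the off-diagonal part of the true-score variance is the same as above.
True-score variance = [1.3²·9.2²·0.80 + 2.1²·11.5²·0.86] + 323.494 = 616.005 + 323.494 = 939.499.
Reliability = 939.499 / 1049.76 = 0.895.

0.895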